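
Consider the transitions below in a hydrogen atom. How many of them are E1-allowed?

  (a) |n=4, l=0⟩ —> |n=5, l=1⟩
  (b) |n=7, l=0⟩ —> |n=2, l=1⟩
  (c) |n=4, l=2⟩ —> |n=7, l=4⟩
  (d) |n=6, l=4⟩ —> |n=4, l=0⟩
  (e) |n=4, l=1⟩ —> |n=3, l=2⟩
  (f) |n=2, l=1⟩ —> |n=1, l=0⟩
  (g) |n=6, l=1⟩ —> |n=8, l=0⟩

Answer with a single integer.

5

(a) allowed
(b) allowed
(c) forbidden — Δl = +2 (E1 requires Δl = ±1)
(d) forbidden — Δl = -4 (E1 requires Δl = ±1)
(e) allowed
(f) allowed
(g) allowed
Total allowed: 5 of 7.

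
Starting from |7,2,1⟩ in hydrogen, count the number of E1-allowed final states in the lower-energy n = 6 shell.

E1 requires Δl = ±1, so l_f ∈ {1, 3}; with 0 ≤ l_f ≤ n_f−1 = 5, the allowed l_f values are {1, 3}.
For l_f = 1: m_f ∈ {m_i−1, m_i, m_i+1} ∩ [−1, 1] = {0, 1} → 2 states.
For l_f = 3: m_f ∈ {m_i−1, m_i, m_i+1} ∩ [−3, 3] = {0, 1, 2} → 3 states.
Total: 5.

5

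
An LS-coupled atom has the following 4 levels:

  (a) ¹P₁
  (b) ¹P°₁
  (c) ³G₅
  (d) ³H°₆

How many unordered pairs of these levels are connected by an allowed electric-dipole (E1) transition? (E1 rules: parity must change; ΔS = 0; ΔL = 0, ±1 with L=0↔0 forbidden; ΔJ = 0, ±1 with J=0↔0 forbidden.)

2

(a)–(b): allowed.
(a)–(c): forbidden (parity, ΔS, ΔL, ΔJ).
(a)–(d): forbidden (ΔS, ΔL, ΔJ).
(b)–(c): forbidden (ΔS, ΔL, ΔJ).
(b)–(d): forbidden (parity, ΔS, ΔL, ΔJ).
(c)–(d): allowed.
Allowed pairs: 2 of 6.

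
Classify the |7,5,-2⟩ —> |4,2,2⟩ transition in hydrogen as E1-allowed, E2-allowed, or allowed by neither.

neither

Δl = 2 − 5 = -3; l_i + l_f = 7.
Δm_l = +4.
E1 (Δl = ±1, |Δm_l| ≤ 1): not satisfied.
E2 (Δl = 0,±2, l_i+l_f ≥ 2, |Δm_l| ≤ 2): not satisfied.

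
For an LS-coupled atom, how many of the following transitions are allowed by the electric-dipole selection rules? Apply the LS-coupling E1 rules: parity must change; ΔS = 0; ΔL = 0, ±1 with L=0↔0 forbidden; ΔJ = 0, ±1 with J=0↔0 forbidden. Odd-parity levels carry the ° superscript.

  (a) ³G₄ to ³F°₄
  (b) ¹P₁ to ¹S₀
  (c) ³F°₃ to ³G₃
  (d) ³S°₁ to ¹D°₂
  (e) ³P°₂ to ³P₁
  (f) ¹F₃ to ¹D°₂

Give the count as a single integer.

(a) allowed
(b) forbidden (parity fails)
(c) allowed
(d) forbidden (parity, ΔS, ΔL fail)
(e) allowed
(f) allowed
Total allowed: 4 of 6.

4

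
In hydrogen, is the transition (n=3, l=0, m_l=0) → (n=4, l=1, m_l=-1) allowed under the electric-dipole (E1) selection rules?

Δl = 1 − 0 = +1; the E1 rule Δl = ±1 is satisfied.
Δm_l = -1 − (0) = -1. E1 requires Δm_l = 0, ±1: satisfied.
All E1 selection rules are satisfied.

allowed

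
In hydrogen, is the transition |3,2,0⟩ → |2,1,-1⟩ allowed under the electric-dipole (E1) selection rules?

allowed

Δl = 1 − 2 = -1; the E1 rule Δl = ±1 is passes.
Δm_l = -1 − (0) = -1. E1 requires Δm_l = 0, ±1: passes.
All E1 selection rules are satisfied.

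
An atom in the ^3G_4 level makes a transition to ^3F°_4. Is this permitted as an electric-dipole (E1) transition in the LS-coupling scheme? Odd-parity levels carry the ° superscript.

Initial level: S=1, L=4, J=4, parity even. Final level: S=1, L=3, J=4, parity odd.
ΔS = 0: S: 1 → 1 — ✓.
ΔL = 0, ±1 (not L=0↔0): L: 4 → 3, ΔL = -1 — ✓.
Parity must change: even → odd — ✓.
ΔJ = 0, ±1 (not J=0↔0): J: 4 → 4, ΔJ = +0 — ✓.
All four E1 rules are satisfied.

allowed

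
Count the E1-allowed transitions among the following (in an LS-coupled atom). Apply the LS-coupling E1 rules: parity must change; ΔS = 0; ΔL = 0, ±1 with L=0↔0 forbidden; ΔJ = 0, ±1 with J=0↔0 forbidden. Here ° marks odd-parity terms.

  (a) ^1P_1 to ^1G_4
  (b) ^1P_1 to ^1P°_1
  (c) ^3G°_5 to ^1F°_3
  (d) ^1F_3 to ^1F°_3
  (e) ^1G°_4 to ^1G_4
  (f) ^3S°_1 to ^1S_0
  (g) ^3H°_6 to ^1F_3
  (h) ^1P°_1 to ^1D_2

4

(a) forbidden (parity, ΔL, ΔJ fail)
(b) allowed
(c) forbidden (parity, ΔS, ΔJ fail)
(d) allowed
(e) allowed
(f) forbidden (ΔS, ΔL fail)
(g) forbidden (ΔS, ΔL, ΔJ fail)
(h) allowed
Total allowed: 4 of 8.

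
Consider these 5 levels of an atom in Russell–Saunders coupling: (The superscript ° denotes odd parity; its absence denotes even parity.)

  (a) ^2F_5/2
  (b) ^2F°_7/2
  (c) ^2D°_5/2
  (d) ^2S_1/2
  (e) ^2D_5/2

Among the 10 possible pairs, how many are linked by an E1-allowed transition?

(a)–(b): allowed.
(a)–(c): allowed.
(a)–(d): forbidden (parity, ΔL, ΔJ).
(a)–(e): forbidden (parity).
(b)–(c): forbidden (parity).
(b)–(d): forbidden (ΔL, ΔJ).
(b)–(e): allowed.
(c)–(d): forbidden (ΔL, ΔJ).
(c)–(e): allowed.
(d)–(e): forbidden (parity, ΔL, ΔJ).
Allowed pairs: 4 of 10.

4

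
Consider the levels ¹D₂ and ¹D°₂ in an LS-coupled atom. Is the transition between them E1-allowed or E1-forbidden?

allowed

Initial level: S=0, L=2, J=2, parity even. Final level: S=0, L=2, J=2, parity odd.
Parity must change: even → odd — satisfied.
ΔS = 0: S: 0 → 0 — satisfied.
ΔL = 0, ±1 (not L=0↔0): L: 2 → 2, ΔL = +0 — satisfied.
ΔJ = 0, ±1 (not J=0↔0): J: 2 → 2, ΔJ = +0 — satisfied.
All four E1 rules are satisfied.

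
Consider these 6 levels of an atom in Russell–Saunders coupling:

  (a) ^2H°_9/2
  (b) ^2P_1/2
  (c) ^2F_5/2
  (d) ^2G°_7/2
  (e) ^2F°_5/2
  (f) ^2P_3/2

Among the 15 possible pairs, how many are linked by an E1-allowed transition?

(a)–(b): forbidden (ΔL, ΔJ).
(a)–(c): forbidden (ΔL, ΔJ).
(a)–(d): forbidden (parity).
(a)–(e): forbidden (parity, ΔL, ΔJ).
(a)–(f): forbidden (ΔL, ΔJ).
(b)–(c): forbidden (parity, ΔL, ΔJ).
(b)–(d): forbidden (ΔL, ΔJ).
(b)–(e): forbidden (ΔL, ΔJ).
(b)–(f): forbidden (parity).
(c)–(d): allowed.
(c)–(e): allowed.
(c)–(f): forbidden (parity, ΔL).
(d)–(e): forbidden (parity).
(d)–(f): forbidden (ΔL, ΔJ).
(e)–(f): forbidden (ΔL).
Allowed pairs: 2 of 15.

2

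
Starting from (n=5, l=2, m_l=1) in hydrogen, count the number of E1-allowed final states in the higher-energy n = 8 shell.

E1 requires Δl = ±1, so l_f ∈ {1, 3}; with 0 ≤ l_f ≤ n_f−1 = 7, the allowed l_f values are {1, 3}.
For l_f = 1: m_f ∈ {m_i−1, m_i, m_i+1} ∩ [−1, 1] = {0, 1} → 2 states.
For l_f = 3: m_f ∈ {m_i−1, m_i, m_i+1} ∩ [−3, 3] = {0, 1, 2} → 3 states.
Total: 5.

5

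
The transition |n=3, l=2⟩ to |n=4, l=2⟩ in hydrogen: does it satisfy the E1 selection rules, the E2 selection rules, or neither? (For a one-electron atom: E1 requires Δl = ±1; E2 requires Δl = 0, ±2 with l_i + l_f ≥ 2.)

E2

Δl = 2 − 2 = +0; l_i + l_f = 4.
E1 (Δl = ±1): not satisfied.
E2 (Δl = 0,±2, l_i+l_f ≥ 2): satisfied.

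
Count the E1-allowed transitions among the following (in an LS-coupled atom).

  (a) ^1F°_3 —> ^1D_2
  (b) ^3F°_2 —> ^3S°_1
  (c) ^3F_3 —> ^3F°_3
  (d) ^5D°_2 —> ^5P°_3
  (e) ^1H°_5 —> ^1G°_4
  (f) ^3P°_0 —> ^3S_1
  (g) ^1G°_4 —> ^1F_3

(a) allowed
(b) forbidden (parity, ΔL fail)
(c) allowed
(d) forbidden (parity fails)
(e) forbidden (parity fails)
(f) allowed
(g) allowed
Total allowed: 4 of 7.

4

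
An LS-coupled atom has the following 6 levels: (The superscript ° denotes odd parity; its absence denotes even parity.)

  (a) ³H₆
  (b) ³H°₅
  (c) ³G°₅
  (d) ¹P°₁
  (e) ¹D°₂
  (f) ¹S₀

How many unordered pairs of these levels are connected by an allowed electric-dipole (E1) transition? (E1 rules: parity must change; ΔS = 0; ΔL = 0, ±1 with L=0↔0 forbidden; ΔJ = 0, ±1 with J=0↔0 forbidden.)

3

(a)–(b): allowed.
(a)–(c): allowed.
(a)–(d): forbidden (ΔS, ΔL, ΔJ).
(a)–(e): forbidden (ΔS, ΔL, ΔJ).
(a)–(f): forbidden (parity, ΔS, ΔL, ΔJ).
(b)–(c): forbidden (parity).
(b)–(d): forbidden (parity, ΔS, ΔL, ΔJ).
(b)–(e): forbidden (parity, ΔS, ΔL, ΔJ).
(b)–(f): forbidden (ΔS, ΔL, ΔJ).
(c)–(d): forbidden (parity, ΔS, ΔL, ΔJ).
(c)–(e): forbidden (parity, ΔS, ΔL, ΔJ).
(c)–(f): forbidden (ΔS, ΔL, ΔJ).
(d)–(e): forbidden (parity).
(d)–(f): allowed.
(e)–(f): forbidden (ΔL, ΔJ).
Allowed pairs: 3 of 15.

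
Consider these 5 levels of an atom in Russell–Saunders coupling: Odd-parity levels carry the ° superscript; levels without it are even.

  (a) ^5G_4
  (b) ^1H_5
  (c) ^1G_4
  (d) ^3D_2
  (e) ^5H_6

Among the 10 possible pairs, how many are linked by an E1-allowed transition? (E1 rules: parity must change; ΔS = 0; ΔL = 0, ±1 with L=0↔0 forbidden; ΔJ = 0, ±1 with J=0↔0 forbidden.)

(a)–(b): forbidden (parity, ΔS).
(a)–(c): forbidden (parity, ΔS).
(a)–(d): forbidden (parity, ΔS, ΔL, ΔJ).
(a)–(e): forbidden (parity, ΔJ).
(b)–(c): forbidden (parity).
(b)–(d): forbidden (parity, ΔS, ΔL, ΔJ).
(b)–(e): forbidden (parity, ΔS).
(c)–(d): forbidden (parity, ΔS, ΔL, ΔJ).
(c)–(e): forbidden (parity, ΔS, ΔJ).
(d)–(e): forbidden (parity, ΔS, ΔL, ΔJ).
Allowed pairs: 0 of 10.

0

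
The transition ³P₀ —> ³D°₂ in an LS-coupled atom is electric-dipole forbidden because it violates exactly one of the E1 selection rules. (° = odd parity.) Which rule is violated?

Parity must change: even → odd — ✓.
ΔS = 0: S: 1 → 1 — ✓.
ΔL = 0, ±1 (not L=0↔0): L: 1 → 2, ΔL = +1 — ✓.
ΔJ = 0, ±1 (not J=0↔0): J: 0 → 2, ΔJ = +2 — ✗.

the ΔJ = 0, ±1 rule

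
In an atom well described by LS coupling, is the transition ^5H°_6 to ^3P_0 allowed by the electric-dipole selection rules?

forbidden

Reading off the term symbols: S 2→1, L 5→1, J 6→0, parity odd→even.
Parity must change: odd → even — passes.
ΔS = 0: S: 2 → 1 — fails.
ΔL = 0, ±1 (not L=0↔0): L: 5 → 1, ΔL = -4 — fails.
ΔJ = 0, ±1 (not J=0↔0): J: 6 → 0, ΔJ = -6 — fails.
Rule(s) violated: ΔS, ΔL, ΔJ.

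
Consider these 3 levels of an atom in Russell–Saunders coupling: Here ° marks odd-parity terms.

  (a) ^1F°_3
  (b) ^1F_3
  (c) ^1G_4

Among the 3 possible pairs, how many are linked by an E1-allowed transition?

(a)–(b): allowed.
(a)–(c): allowed.
(b)–(c): forbidden (parity).
Allowed pairs: 2 of 3.

2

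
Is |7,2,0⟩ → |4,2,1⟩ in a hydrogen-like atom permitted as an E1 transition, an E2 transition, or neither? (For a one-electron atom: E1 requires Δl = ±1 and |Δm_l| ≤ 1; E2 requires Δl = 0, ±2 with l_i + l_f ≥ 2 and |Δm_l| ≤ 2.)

E2

Δl = 2 − 2 = +0; l_i + l_f = 4.
Δm_l = +1.
E1 (Δl = ±1, |Δm_l| ≤ 1): not satisfied.
E2 (Δl = 0,±2, l_i+l_f ≥ 2, |Δm_l| ≤ 2): satisfied.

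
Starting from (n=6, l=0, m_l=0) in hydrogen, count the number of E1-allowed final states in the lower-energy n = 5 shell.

E1 requires Δl = ±1, so l_f ∈ {-1, 1}; with 0 ≤ l_f ≤ n_f−1 = 4, the allowed l_f values are {1}.
For l_f = 1: m_f ∈ {m_i−1, m_i, m_i+1} ∩ [−1, 1] = {-1, 0, 1} → 3 states.
Total: 3.

3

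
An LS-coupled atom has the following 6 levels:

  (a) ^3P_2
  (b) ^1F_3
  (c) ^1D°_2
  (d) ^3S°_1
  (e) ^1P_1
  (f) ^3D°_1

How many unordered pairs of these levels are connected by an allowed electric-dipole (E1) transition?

4

(a)–(b): forbidden (parity, ΔS, ΔL).
(a)–(c): forbidden (ΔS).
(a)–(d): allowed.
(a)–(e): forbidden (parity, ΔS).
(a)–(f): allowed.
(b)–(c): allowed.
(b)–(d): forbidden (ΔS, ΔL, ΔJ).
(b)–(e): forbidden (parity, ΔL, ΔJ).
(b)–(f): forbidden (ΔS, ΔJ).
(c)–(d): forbidden (parity, ΔS, ΔL).
(c)–(e): allowed.
(c)–(f): forbidden (parity, ΔS).
(d)–(e): forbidden (ΔS).
(d)–(f): forbidden (parity, ΔL).
(e)–(f): forbidden (ΔS).
Allowed pairs: 4 of 15.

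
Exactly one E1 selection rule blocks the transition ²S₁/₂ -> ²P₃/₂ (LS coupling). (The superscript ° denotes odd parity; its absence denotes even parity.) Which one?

parity

Reading off the term symbols: S 1/2→1/2, L 0→1, J 1/2→3/2, parity even→even.
Parity must change: even → even — fails.
ΔS = 0: S: 1/2 → 1/2 — ok.
ΔL = 0, ±1 (not L=0↔0): L: 0 → 1, ΔL = +1 — ok.
ΔJ = 0, ±1 (not J=0↔0): J: 1/2 → 3/2, ΔJ = +1 — ok.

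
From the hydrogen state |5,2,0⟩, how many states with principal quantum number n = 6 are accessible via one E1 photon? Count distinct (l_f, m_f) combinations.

6

E1 requires Δl = ±1, so l_f ∈ {1, 3}; with 0 ≤ l_f ≤ n_f−1 = 5, the allowed l_f values are {1, 3}.
For l_f = 1: m_f ∈ {m_i−1, m_i, m_i+1} ∩ [−1, 1] = {-1, 0, 1} → 3 states.
For l_f = 3: m_f ∈ {m_i−1, m_i, m_i+1} ∩ [−3, 3] = {-1, 0, 1} → 3 states.
Total: 6.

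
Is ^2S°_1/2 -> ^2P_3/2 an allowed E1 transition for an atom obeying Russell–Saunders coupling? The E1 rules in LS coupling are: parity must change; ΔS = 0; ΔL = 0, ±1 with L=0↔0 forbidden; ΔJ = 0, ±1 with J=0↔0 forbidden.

allowed

Parity must change: odd → even — ok.
ΔS = 0: S: 1/2 → 1/2 — ok.
ΔL = 0, ±1 (not L=0↔0): L: 0 → 1, ΔL = +1 — ok.
ΔJ = 0, ±1 (not J=0↔0): J: 1/2 → 3/2, ΔJ = +1 — ok.
All four E1 rules are satisfied.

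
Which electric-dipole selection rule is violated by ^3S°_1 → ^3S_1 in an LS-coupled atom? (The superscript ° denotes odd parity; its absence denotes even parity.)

Initial level: S=1, L=0, J=1, parity odd. Final level: S=1, L=0, J=1, parity even.
Parity must change: odd → even — passes.
ΔS = 0: S: 1 → 1 — passes.
ΔL = 0, ±1 (not L=0↔0): L: 0 → 0, ΔL = +0 — fails.
ΔJ = 0, ±1 (not J=0↔0): J: 1 → 1, ΔJ = +0 — passes.

the L=0 ↔ L=0 exclusion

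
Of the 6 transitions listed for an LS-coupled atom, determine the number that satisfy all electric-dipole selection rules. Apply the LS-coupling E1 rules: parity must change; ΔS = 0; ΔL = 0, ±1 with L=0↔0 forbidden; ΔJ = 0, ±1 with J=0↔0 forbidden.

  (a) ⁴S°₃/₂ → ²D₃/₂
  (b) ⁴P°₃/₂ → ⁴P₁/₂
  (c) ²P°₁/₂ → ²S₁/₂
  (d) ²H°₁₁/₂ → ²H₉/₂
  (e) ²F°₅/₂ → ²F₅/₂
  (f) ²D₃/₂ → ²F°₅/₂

(a) forbidden (ΔS, ΔL fail)
(b) allowed
(c) allowed
(d) allowed
(e) allowed
(f) allowed
Total allowed: 5 of 6.

5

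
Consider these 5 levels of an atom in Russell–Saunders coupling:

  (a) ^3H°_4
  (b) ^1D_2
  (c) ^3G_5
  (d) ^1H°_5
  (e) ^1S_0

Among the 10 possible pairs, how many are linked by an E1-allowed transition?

(a)–(b): forbidden (ΔS, ΔL, ΔJ).
(a)–(c): allowed.
(a)–(d): forbidden (parity, ΔS).
(a)–(e): forbidden (ΔS, ΔL, ΔJ).
(b)–(c): forbidden (parity, ΔS, ΔL, ΔJ).
(b)–(d): forbidden (ΔL, ΔJ).
(b)–(e): forbidden (parity, ΔL, ΔJ).
(c)–(d): forbidden (ΔS).
(c)–(e): forbidden (parity, ΔS, ΔL, ΔJ).
(d)–(e): forbidden (ΔL, ΔJ).
Allowed pairs: 1 of 10.

1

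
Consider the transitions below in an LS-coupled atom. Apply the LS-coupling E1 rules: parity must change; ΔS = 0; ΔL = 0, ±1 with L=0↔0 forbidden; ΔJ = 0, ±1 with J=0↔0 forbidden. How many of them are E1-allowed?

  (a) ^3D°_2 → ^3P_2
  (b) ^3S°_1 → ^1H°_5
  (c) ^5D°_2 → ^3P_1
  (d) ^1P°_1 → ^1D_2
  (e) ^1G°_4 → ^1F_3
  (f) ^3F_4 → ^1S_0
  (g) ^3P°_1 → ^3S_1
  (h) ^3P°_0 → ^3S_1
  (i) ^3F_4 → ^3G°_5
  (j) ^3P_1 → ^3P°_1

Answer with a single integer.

(a) allowed
(b) forbidden (parity, ΔS, ΔL, ΔJ fail)
(c) forbidden (ΔS fails)
(d) allowed
(e) allowed
(f) forbidden (parity, ΔS, ΔL, ΔJ fail)
(g) allowed
(h) allowed
(i) allowed
(j) allowed
Total allowed: 7 of 10.

7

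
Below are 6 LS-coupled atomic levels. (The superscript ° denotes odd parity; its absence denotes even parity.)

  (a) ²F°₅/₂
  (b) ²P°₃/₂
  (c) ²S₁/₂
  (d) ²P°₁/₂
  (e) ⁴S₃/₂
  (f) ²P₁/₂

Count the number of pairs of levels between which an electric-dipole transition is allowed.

4

(a)–(b): forbidden (parity, ΔL).
(a)–(c): forbidden (ΔL, ΔJ).
(a)–(d): forbidden (parity, ΔL, ΔJ).
(a)–(e): forbidden (ΔS, ΔL).
(a)–(f): forbidden (ΔL, ΔJ).
(b)–(c): allowed.
(b)–(d): forbidden (parity).
(b)–(e): forbidden (ΔS).
(b)–(f): allowed.
(c)–(d): allowed.
(c)–(e): forbidden (parity, ΔS, ΔL).
(c)–(f): forbidden (parity).
(d)–(e): forbidden (ΔS).
(d)–(f): allowed.
(e)–(f): forbidden (parity, ΔS).
Allowed pairs: 4 of 15.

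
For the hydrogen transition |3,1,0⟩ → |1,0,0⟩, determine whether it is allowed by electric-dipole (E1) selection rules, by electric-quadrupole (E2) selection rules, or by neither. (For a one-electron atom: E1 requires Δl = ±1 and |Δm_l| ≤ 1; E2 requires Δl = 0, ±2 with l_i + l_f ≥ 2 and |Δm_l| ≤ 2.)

Δl = 0 − 1 = -1; l_i + l_f = 1.
Δm_l = +0.
E1 (Δl = ±1, |Δm_l| ≤ 1): satisfied.
E2 (Δl = 0,±2, l_i+l_f ≥ 2, |Δm_l| ≤ 2): not satisfied.

E1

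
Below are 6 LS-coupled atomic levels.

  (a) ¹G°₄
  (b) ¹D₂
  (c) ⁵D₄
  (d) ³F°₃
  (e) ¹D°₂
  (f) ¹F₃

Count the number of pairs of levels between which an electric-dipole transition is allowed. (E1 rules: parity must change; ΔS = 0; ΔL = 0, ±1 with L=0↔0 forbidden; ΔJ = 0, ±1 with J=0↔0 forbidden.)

3

(a)–(b): forbidden (ΔL, ΔJ).
(a)–(c): forbidden (ΔS, ΔL).
(a)–(d): forbidden (parity, ΔS).
(a)–(e): forbidden (parity, ΔL, ΔJ).
(a)–(f): allowed.
(b)–(c): forbidden (parity, ΔS, ΔJ).
(b)–(d): forbidden (ΔS).
(b)–(e): allowed.
(b)–(f): forbidden (parity).
(c)–(d): forbidden (ΔS).
(c)–(e): forbidden (ΔS, ΔJ).
(c)–(f): forbidden (parity, ΔS).
(d)–(e): forbidden (parity, ΔS).
(d)–(f): forbidden (ΔS).
(e)–(f): allowed.
Allowed pairs: 3 of 15.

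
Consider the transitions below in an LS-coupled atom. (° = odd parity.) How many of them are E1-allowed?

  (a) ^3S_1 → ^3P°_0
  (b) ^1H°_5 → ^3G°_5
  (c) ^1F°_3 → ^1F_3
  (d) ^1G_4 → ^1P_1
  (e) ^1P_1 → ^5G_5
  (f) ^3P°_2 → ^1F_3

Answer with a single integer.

2

(a) allowed
(b) forbidden (parity, ΔS fail)
(c) allowed
(d) forbidden (parity, ΔL, ΔJ fail)
(e) forbidden (parity, ΔS, ΔL, ΔJ fail)
(f) forbidden (ΔS, ΔL fail)
Total allowed: 2 of 6.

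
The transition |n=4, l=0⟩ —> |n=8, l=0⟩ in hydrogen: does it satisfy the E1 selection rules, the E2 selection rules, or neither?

neither

Δl = 0 − 0 = +0; l_i + l_f = 0.
E1 (Δl = ±1): not satisfied.
E2 (Δl = 0,±2, l_i+l_f ≥ 2): not satisfied.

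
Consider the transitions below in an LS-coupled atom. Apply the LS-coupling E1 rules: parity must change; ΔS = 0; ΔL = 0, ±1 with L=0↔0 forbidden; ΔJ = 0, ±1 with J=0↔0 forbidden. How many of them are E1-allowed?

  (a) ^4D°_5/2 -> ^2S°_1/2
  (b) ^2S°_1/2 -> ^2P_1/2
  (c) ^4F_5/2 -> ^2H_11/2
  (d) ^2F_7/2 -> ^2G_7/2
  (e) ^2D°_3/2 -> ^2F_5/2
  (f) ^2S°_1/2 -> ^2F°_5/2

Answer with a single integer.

(a) forbidden (parity, ΔS, ΔL, ΔJ fail)
(b) allowed
(c) forbidden (parity, ΔS, ΔL, ΔJ fail)
(d) forbidden (parity fails)
(e) allowed
(f) forbidden (parity, ΔL, ΔJ fail)
Total allowed: 2 of 6.

2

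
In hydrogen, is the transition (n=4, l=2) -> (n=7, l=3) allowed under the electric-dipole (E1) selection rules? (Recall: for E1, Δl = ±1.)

allowed

Δl = 3 − 2 = +1; the E1 rule Δl = ±1 is ok.
All E1 selection rules are satisfied.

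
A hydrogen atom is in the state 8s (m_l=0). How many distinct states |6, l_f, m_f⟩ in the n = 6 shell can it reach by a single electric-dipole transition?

3

E1 requires Δl = ±1, so l_f ∈ {-1, 1}; with 0 ≤ l_f ≤ n_f−1 = 5, the allowed l_f values are {1}.
For l_f = 1: m_f ∈ {m_i−1, m_i, m_i+1} ∩ [−1, 1] = {-1, 0, 1} → 3 states.
Total: 3.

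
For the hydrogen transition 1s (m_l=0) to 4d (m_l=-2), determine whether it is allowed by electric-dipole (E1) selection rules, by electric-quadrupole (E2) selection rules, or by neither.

Δl = 2 − 0 = +2; l_i + l_f = 2.
Δm_l = -2.
E1 (Δl = ±1, |Δm_l| ≤ 1): not satisfied.
E2 (Δl = 0,±2, l_i+l_f ≥ 2, |Δm_l| ≤ 2): satisfied.

E2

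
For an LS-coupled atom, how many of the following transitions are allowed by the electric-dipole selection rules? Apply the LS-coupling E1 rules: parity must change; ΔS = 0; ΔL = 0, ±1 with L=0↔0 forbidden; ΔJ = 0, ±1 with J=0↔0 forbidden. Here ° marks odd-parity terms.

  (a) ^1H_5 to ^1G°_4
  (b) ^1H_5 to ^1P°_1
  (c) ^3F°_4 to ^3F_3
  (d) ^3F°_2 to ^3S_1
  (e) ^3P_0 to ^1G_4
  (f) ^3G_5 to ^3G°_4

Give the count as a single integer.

3

(a) allowed
(b) forbidden (ΔL, ΔJ fail)
(c) allowed
(d) forbidden (ΔL fails)
(e) forbidden (parity, ΔS, ΔL, ΔJ fail)
(f) allowed
Total allowed: 3 of 6.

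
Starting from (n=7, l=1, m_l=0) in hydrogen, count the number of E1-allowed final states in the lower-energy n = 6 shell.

4

E1 requires Δl = ±1, so l_f ∈ {0, 2}; with 0 ≤ l_f ≤ n_f−1 = 5, the allowed l_f values are {0, 2}.
For l_f = 0: m_f ∈ {m_i−1, m_i, m_i+1} ∩ [−0, 0] = {0} → 1 state.
For l_f = 2: m_f ∈ {m_i−1, m_i, m_i+1} ∩ [−2, 2] = {-1, 0, 1} → 3 states.
Total: 4.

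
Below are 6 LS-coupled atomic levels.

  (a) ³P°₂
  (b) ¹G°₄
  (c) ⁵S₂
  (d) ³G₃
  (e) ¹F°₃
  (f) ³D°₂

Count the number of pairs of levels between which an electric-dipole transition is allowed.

(a)–(b): forbidden (parity, ΔS, ΔL, ΔJ).
(a)–(c): forbidden (ΔS).
(a)–(d): forbidden (ΔL).
(a)–(e): forbidden (parity, ΔS, ΔL).
(a)–(f): forbidden (parity).
(b)–(c): forbidden (ΔS, ΔL, ΔJ).
(b)–(d): forbidden (ΔS).
(b)–(e): forbidden (parity).
(b)–(f): forbidden (parity, ΔS, ΔL, ΔJ).
(c)–(d): forbidden (parity, ΔS, ΔL).
(c)–(e): forbidden (ΔS, ΔL).
(c)–(f): forbidden (ΔS, ΔL).
(d)–(e): forbidden (ΔS).
(d)–(f): forbidden (ΔL).
(e)–(f): forbidden (parity, ΔS).
Allowed pairs: 0 of 15.

0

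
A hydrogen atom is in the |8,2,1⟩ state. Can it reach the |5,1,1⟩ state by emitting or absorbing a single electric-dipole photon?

l: 2 → 1 (Δl = -1). Δl = ±1 satisfied.
m_l: 1 → 1 (Δm_l = +0). |Δm_l| ≤ 1 satisfied.
All E1 selection rules are satisfied.

allowed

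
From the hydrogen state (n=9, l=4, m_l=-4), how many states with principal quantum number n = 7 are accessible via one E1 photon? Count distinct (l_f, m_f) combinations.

E1 requires Δl = ±1, so l_f ∈ {3, 5}; with 0 ≤ l_f ≤ n_f−1 = 6, the allowed l_f values are {3, 5}.
For l_f = 3: m_f ∈ {m_i−1, m_i, m_i+1} ∩ [−3, 3] = {-3} → 1 state.
For l_f = 5: m_f ∈ {m_i−1, m_i, m_i+1} ∩ [−5, 5] = {-5, -4, -3} → 3 states.
Total: 4.

4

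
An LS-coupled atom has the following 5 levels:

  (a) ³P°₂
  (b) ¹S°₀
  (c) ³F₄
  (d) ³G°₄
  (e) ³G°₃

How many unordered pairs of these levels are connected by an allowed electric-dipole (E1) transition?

2

(a)–(b): forbidden (parity, ΔS, ΔJ).
(a)–(c): forbidden (ΔL, ΔJ).
(a)–(d): forbidden (parity, ΔL, ΔJ).
(a)–(e): forbidden (parity, ΔL).
(b)–(c): forbidden (ΔS, ΔL, ΔJ).
(b)–(d): forbidden (parity, ΔS, ΔL, ΔJ).
(b)–(e): forbidden (parity, ΔS, ΔL, ΔJ).
(c)–(d): allowed.
(c)–(e): allowed.
(d)–(e): forbidden (parity).
Allowed pairs: 2 of 10.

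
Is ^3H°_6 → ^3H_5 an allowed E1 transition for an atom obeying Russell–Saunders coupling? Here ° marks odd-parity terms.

allowed

Initial level: S=1, L=5, J=6, parity odd. Final level: S=1, L=5, J=5, parity even.
Parity must change: odd → even — ok.
ΔS = 0: S: 1 → 1 — ok.
ΔL = 0, ±1 (not L=0↔0): L: 5 → 5, ΔL = +0 — ok.
ΔJ = 0, ±1 (not J=0↔0): J: 6 → 5, ΔJ = -1 — ok.
All four E1 rules are satisfied.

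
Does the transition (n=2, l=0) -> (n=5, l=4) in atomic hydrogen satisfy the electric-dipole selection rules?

forbidden

Δl = 4 − 0 = +4; the E1 rule Δl = ±1 is fails.
The transition is electric-dipole forbidden.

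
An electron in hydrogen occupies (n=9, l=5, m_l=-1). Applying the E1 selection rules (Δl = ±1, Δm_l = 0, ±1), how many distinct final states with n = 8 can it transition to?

6

E1 requires Δl = ±1, so l_f ∈ {4, 6}; with 0 ≤ l_f ≤ n_f−1 = 7, the allowed l_f values are {4, 6}.
For l_f = 4: m_f ∈ {m_i−1, m_i, m_i+1} ∩ [−4, 4] = {-2, -1, 0} → 3 states.
For l_f = 6: m_f ∈ {m_i−1, m_i, m_i+1} ∩ [−6, 6] = {-2, -1, 0} → 3 states.
Total: 6.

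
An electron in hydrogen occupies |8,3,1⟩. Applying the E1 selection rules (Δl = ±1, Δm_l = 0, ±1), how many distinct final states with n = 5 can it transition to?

6

E1 requires Δl = ±1, so l_f ∈ {2, 4}; with 0 ≤ l_f ≤ n_f−1 = 4, the allowed l_f values are {2, 4}.
For l_f = 2: m_f ∈ {m_i−1, m_i, m_i+1} ∩ [−2, 2] = {0, 1, 2} → 3 states.
For l_f = 4: m_f ∈ {m_i−1, m_i, m_i+1} ∩ [−4, 4] = {0, 1, 2} → 3 states.
Total: 6.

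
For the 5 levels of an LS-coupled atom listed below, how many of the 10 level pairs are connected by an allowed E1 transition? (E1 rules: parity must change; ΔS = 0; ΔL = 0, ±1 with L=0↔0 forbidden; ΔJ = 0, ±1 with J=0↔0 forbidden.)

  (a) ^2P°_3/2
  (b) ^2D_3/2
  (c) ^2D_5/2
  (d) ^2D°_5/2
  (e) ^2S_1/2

5

(a)–(b): allowed.
(a)–(c): allowed.
(a)–(d): forbidden (parity).
(a)–(e): allowed.
(b)–(c): forbidden (parity).
(b)–(d): allowed.
(b)–(e): forbidden (parity, ΔL).
(c)–(d): allowed.
(c)–(e): forbidden (parity, ΔL, ΔJ).
(d)–(e): forbidden (ΔL, ΔJ).
Allowed pairs: 5 of 10.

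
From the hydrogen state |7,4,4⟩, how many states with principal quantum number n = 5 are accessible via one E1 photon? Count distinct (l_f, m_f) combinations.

1

E1 requires Δl = ±1, so l_f ∈ {3, 5}; with 0 ≤ l_f ≤ n_f−1 = 4, the allowed l_f values are {3}.
For l_f = 3: m_f ∈ {m_i−1, m_i, m_i+1} ∩ [−3, 3] = {3} → 1 state.
Total: 1.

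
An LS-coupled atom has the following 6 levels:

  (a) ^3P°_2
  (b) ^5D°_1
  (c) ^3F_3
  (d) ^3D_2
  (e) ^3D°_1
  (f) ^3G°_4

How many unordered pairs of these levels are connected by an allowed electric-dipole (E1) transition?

(a)–(b): forbidden (parity, ΔS).
(a)–(c): forbidden (ΔL).
(a)–(d): allowed.
(a)–(e): forbidden (parity).
(a)–(f): forbidden (parity, ΔL, ΔJ).
(b)–(c): forbidden (ΔS, ΔJ).
(b)–(d): forbidden (ΔS).
(b)–(e): forbidden (parity, ΔS).
(b)–(f): forbidden (parity, ΔS, ΔL, ΔJ).
(c)–(d): forbidden (parity).
(c)–(e): forbidden (ΔJ).
(c)–(f): allowed.
(d)–(e): allowed.
(d)–(f): forbidden (ΔL, ΔJ).
(e)–(f): forbidden (parity, ΔL, ΔJ).
Allowed pairs: 3 of 15.

3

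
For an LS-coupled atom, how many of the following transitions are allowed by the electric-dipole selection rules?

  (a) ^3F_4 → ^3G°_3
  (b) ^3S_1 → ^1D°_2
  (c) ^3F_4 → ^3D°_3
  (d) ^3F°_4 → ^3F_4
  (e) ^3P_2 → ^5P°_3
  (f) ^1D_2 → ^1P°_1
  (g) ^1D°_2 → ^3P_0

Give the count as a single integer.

4

(a) allowed
(b) forbidden (ΔS, ΔL fail)
(c) allowed
(d) allowed
(e) forbidden (ΔS fails)
(f) allowed
(g) forbidden (ΔS, ΔJ fail)
Total allowed: 4 of 7.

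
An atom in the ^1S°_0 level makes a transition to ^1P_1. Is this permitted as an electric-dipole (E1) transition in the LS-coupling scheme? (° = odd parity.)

allowed

ΔJ = 0, ±1 (not J=0↔0): J: 0 → 1, ΔJ = +1 — satisfied.
ΔS = 0: S: 0 → 0 — satisfied.
ΔL = 0, ±1 (not L=0↔0): L: 0 → 1, ΔL = +1 — satisfied.
Parity must change: odd → even — satisfied.
All four E1 rules are satisfied.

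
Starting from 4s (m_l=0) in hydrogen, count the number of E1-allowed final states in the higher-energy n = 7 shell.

3

E1 requires Δl = ±1, so l_f ∈ {-1, 1}; with 0 ≤ l_f ≤ n_f−1 = 6, the allowed l_f values are {1}.
For l_f = 1: m_f ∈ {m_i−1, m_i, m_i+1} ∩ [−1, 1] = {-1, 0, 1} → 3 states.
Total: 3.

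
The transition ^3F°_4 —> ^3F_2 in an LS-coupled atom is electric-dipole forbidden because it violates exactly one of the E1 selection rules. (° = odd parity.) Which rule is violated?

Reading off the term symbols: S 1→1, L 3→3, J 4→2, parity odd→even.
Parity must change: odd → even — ok.
ΔS = 0: S: 1 → 1 — ok.
ΔL = 0, ±1 (not L=0↔0): L: 3 → 3, ΔL = +0 — ok.
ΔJ = 0, ±1 (not J=0↔0): J: 4 → 2, ΔJ = -2 — fails.

the ΔJ = 0, ±1 rule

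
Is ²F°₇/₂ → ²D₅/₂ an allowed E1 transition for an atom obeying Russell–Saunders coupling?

allowed

Initial level: S=1/2, L=3, J=7/2, parity odd. Final level: S=1/2, L=2, J=5/2, parity even.
Parity must change: odd → even — ✓.
ΔS = 0: S: 1/2 → 1/2 — ✓.
ΔL = 0, ±1 (not L=0↔0): L: 3 → 2, ΔL = -1 — ✓.
ΔJ = 0, ±1 (not J=0↔0): J: 7/2 → 5/2, ΔJ = -1 — ✓.
All four E1 rules are satisfied.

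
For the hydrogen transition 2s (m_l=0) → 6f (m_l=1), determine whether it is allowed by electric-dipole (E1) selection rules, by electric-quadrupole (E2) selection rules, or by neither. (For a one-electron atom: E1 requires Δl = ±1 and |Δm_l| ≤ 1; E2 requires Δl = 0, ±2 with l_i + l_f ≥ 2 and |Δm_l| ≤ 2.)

Δl = 3 − 0 = +3; l_i + l_f = 3.
Δm_l = +1.
E1 (Δl = ±1, |Δm_l| ≤ 1): not satisfied.
E2 (Δl = 0,±2, l_i+l_f ≥ 2, |Δm_l| ≤ 2): not satisfied.

neither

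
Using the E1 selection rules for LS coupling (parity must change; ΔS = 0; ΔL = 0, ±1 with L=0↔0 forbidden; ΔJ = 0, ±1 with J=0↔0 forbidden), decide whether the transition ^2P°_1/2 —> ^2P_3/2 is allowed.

Parity must change: odd → even — ✓.
ΔS = 0: S: 1/2 → 1/2 — ✓.
ΔL = 0, ±1 (not L=0↔0): L: 1 → 1, ΔL = +0 — ✓.
ΔJ = 0, ±1 (not J=0↔0): J: 1/2 → 3/2, ΔJ = +1 — ✓.
All four E1 rules are satisfied.

allowed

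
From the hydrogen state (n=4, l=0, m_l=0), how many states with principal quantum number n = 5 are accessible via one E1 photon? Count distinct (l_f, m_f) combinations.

3

E1 requires Δl = ±1, so l_f ∈ {-1, 1}; with 0 ≤ l_f ≤ n_f−1 = 4, the allowed l_f values are {1}.
For l_f = 1: m_f ∈ {m_i−1, m_i, m_i+1} ∩ [−1, 1] = {-1, 0, 1} → 3 states.
Total: 3.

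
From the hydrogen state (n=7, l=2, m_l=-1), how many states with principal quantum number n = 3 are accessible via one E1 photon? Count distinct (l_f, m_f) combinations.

2

E1 requires Δl = ±1, so l_f ∈ {1, 3}; with 0 ≤ l_f ≤ n_f−1 = 2, the allowed l_f values are {1}.
For l_f = 1: m_f ∈ {m_i−1, m_i, m_i+1} ∩ [−1, 1] = {-1, 0} → 2 states.
Total: 2.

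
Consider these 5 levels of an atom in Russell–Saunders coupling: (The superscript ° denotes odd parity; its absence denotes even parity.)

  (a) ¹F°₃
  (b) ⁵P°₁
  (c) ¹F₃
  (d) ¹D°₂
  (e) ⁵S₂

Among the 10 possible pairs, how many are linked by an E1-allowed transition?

(a)–(b): forbidden (parity, ΔS, ΔL, ΔJ).
(a)–(c): allowed.
(a)–(d): forbidden (parity).
(a)–(e): forbidden (ΔS, ΔL).
(b)–(c): forbidden (ΔS, ΔL, ΔJ).
(b)–(d): forbidden (parity, ΔS).
(b)–(e): allowed.
(c)–(d): allowed.
(c)–(e): forbidden (parity, ΔS, ΔL).
(d)–(e): forbidden (ΔS, ΔL).
Allowed pairs: 3 of 10.

3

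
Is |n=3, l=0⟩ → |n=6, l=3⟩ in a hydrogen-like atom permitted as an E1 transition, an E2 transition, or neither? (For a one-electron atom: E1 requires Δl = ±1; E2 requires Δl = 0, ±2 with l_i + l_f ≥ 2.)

Δl = 3 − 0 = +3; l_i + l_f = 3.
E1 (Δl = ±1): not satisfied.
E2 (Δl = 0,±2, l_i+l_f ≥ 2): not satisfied.

neither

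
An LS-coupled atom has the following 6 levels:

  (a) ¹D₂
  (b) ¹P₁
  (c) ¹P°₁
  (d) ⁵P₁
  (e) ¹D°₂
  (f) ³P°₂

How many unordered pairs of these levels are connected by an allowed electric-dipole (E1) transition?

(a)–(b): forbidden (parity).
(a)–(c): allowed.
(a)–(d): forbidden (parity, ΔS).
(a)–(e): allowed.
(a)–(f): forbidden (ΔS).
(b)–(c): allowed.
(b)–(d): forbidden (parity, ΔS).
(b)–(e): allowed.
(b)–(f): forbidden (ΔS).
(c)–(d): forbidden (ΔS).
(c)–(e): forbidden (parity).
(c)–(f): forbidden (parity, ΔS).
(d)–(e): forbidden (ΔS).
(d)–(f): forbidden (ΔS).
(e)–(f): forbidden (parity, ΔS).
Allowed pairs: 4 of 15.

4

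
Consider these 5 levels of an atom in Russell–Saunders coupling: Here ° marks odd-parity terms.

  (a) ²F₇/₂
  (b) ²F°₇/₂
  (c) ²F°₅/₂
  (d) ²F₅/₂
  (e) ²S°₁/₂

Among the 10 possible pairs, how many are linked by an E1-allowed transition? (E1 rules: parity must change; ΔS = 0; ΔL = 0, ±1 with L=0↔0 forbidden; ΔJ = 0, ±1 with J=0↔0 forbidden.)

4

(a)–(b): allowed.
(a)–(c): allowed.
(a)–(d): forbidden (parity).
(a)–(e): forbidden (ΔL, ΔJ).
(b)–(c): forbidden (parity).
(b)–(d): allowed.
(b)–(e): forbidden (parity, ΔL, ΔJ).
(c)–(d): allowed.
(c)–(e): forbidden (parity, ΔL, ΔJ).
(d)–(e): forbidden (ΔL, ΔJ).
Allowed pairs: 4 of 10.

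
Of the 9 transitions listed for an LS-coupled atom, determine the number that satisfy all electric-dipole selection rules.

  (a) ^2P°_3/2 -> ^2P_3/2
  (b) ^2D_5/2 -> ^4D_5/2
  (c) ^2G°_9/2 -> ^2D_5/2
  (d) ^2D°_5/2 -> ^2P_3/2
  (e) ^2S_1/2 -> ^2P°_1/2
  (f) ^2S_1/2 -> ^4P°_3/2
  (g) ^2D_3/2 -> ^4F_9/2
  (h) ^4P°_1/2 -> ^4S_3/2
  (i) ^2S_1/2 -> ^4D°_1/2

4

(a) allowed
(b) forbidden (parity, ΔS fail)
(c) forbidden (ΔL, ΔJ fail)
(d) allowed
(e) allowed
(f) forbidden (ΔS fails)
(g) forbidden (parity, ΔS, ΔJ fail)
(h) allowed
(i) forbidden (ΔS, ΔL fail)
Total allowed: 4 of 9.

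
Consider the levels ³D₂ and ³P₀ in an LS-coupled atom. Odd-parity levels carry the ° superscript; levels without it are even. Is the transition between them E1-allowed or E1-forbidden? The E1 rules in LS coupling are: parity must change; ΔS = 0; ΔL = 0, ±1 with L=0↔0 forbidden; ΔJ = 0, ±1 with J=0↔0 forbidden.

forbidden

ΔL = 0, ±1 (not L=0↔0): L: 2 → 1, ΔL = -1 — ok.
ΔJ = 0, ±1 (not J=0↔0): J: 2 → 0, ΔJ = -2 — fails.
Parity must change: even → even — fails.
ΔS = 0: S: 1 → 1 — ok.
Rule(s) violated: parity, ΔJ.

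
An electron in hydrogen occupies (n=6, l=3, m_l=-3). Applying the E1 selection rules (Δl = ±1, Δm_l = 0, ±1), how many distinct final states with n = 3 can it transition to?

E1 requires Δl = ±1, so l_f ∈ {2, 4}; with 0 ≤ l_f ≤ n_f−1 = 2, the allowed l_f values are {2}.
For l_f = 2: m_f ∈ {m_i−1, m_i, m_i+1} ∩ [−2, 2] = {-2} → 1 state.
Total: 1.

1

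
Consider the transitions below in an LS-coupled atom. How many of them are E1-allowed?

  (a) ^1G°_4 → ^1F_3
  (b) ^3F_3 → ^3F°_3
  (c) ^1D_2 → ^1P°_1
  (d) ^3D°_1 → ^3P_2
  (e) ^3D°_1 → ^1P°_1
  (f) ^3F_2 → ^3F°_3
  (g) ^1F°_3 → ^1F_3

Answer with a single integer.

(a) allowed
(b) allowed
(c) allowed
(d) allowed
(e) forbidden (parity, ΔS fail)
(f) allowed
(g) allowed
Total allowed: 6 of 7.

6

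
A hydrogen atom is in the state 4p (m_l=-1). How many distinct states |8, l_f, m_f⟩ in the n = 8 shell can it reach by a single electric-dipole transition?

4

E1 requires Δl = ±1, so l_f ∈ {0, 2}; with 0 ≤ l_f ≤ n_f−1 = 7, the allowed l_f values are {0, 2}.
For l_f = 0: m_f ∈ {m_i−1, m_i, m_i+1} ∩ [−0, 0] = {0} → 1 state.
For l_f = 2: m_f ∈ {m_i−1, m_i, m_i+1} ∩ [−2, 2] = {-2, -1, 0} → 3 states.
Total: 4.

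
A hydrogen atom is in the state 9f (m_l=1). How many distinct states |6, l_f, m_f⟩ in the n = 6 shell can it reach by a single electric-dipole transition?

E1 requires Δl = ±1, so l_f ∈ {2, 4}; with 0 ≤ l_f ≤ n_f−1 = 5, the allowed l_f values are {2, 4}.
For l_f = 2: m_f ∈ {m_i−1, m_i, m_i+1} ∩ [−2, 2] = {0, 1, 2} → 3 states.
For l_f = 4: m_f ∈ {m_i−1, m_i, m_i+1} ∩ [−4, 4] = {0, 1, 2} → 3 states.
Total: 6.

6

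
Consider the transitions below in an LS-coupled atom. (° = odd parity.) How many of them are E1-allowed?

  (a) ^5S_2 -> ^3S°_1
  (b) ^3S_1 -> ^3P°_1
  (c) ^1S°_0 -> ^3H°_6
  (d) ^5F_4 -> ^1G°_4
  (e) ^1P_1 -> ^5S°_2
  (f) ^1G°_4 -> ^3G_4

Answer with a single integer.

1

(a) forbidden (ΔS, ΔL fail)
(b) allowed
(c) forbidden (parity, ΔS, ΔL, ΔJ fail)
(d) forbidden (ΔS fails)
(e) forbidden (ΔS fails)
(f) forbidden (ΔS fails)
Total allowed: 1 of 6.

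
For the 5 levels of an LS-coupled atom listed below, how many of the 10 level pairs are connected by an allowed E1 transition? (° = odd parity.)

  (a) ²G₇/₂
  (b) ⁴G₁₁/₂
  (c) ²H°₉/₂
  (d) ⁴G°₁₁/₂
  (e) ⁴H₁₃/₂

3

(a)–(b): forbidden (parity, ΔS, ΔJ).
(a)–(c): allowed.
(a)–(d): forbidden (ΔS, ΔJ).
(a)–(e): forbidden (parity, ΔS, ΔJ).
(b)–(c): forbidden (ΔS).
(b)–(d): allowed.
(b)–(e): forbidden (parity).
(c)–(d): forbidden (parity, ΔS).
(c)–(e): forbidden (ΔS, ΔJ).
(d)–(e): allowed.
Allowed pairs: 3 of 10.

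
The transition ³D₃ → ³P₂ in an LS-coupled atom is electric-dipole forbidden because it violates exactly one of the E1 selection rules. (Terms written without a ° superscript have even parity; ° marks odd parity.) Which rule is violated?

parity

ΔS = 0: S: 1 → 1 — satisfied.
ΔL = 0, ±1 (not L=0↔0): L: 2 → 1, ΔL = -1 — satisfied.
Parity must change: even → even — violated.
ΔJ = 0, ±1 (not J=0↔0): J: 3 → 2, ΔJ = -1 — satisfied.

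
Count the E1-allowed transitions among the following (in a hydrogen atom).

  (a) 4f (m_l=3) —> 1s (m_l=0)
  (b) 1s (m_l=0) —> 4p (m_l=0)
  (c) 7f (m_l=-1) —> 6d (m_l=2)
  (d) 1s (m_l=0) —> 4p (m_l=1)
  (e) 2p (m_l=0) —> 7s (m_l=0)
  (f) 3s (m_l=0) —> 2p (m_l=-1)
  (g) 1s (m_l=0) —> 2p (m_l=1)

5

(a) forbidden — Δl = -3 (E1 requires Δl = ±1); Δm_l = -3 (E1 requires Δm_l = 0, ±1)
(b) allowed
(c) forbidden — Δm_l = +3 (E1 requires Δm_l = 0, ±1)
(d) allowed
(e) allowed
(f) allowed
(g) allowed
Total allowed: 5 of 7.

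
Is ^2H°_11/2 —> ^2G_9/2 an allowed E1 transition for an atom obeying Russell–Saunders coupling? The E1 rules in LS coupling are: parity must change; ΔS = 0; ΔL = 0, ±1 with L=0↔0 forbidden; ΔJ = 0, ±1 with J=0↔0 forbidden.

Parity must change: odd → even — ✓.
ΔS = 0: S: 1/2 → 1/2 — ✓.
ΔL = 0, ±1 (not L=0↔0): L: 5 → 4, ΔL = -1 — ✓.
ΔJ = 0, ±1 (not J=0↔0): J: 11/2 → 9/2, ΔJ = -1 — ✓.
All four E1 rules are satisfied.

allowed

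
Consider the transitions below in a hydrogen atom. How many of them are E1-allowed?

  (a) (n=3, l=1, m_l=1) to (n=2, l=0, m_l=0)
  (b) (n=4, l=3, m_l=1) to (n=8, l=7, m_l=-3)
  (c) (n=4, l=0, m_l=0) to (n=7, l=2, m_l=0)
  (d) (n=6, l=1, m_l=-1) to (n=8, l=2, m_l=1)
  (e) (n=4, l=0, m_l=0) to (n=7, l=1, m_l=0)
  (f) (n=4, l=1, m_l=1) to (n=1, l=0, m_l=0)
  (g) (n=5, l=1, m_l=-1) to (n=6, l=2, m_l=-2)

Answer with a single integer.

4

(a) allowed
(b) forbidden — Δl = +4 (E1 requires Δl = ±1); Δm_l = -4 (E1 requires Δm_l = 0, ±1)
(c) forbidden — Δl = +2 (E1 requires Δl = ±1)
(d) forbidden — Δm_l = +2 (E1 requires Δm_l = 0, ±1)
(e) allowed
(f) allowed
(g) allowed
Total allowed: 4 of 7.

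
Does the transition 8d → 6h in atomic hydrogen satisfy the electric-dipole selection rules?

Δl = 5 − 2 = +3; the E1 rule Δl = ±1 is ✗.
The transition is electric-dipole forbidden.

forbidden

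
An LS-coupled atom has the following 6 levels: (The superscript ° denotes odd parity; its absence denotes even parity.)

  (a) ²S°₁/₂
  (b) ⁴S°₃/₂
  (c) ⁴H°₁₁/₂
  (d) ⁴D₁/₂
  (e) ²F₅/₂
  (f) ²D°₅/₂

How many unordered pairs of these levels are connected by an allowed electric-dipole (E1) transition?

(a)–(b): forbidden (parity, ΔS, ΔL).
(a)–(c): forbidden (parity, ΔS, ΔL, ΔJ).
(a)–(d): forbidden (ΔS, ΔL).
(a)–(e): forbidden (ΔL, ΔJ).
(a)–(f): forbidden (parity, ΔL, ΔJ).
(b)–(c): forbidden (parity, ΔL, ΔJ).
(b)–(d): forbidden (ΔL).
(b)–(e): forbidden (ΔS, ΔL).
(b)–(f): forbidden (parity, ΔS, ΔL).
(c)–(d): forbidden (ΔL, ΔJ).
(c)–(e): forbidden (ΔS, ΔL, ΔJ).
(c)–(f): forbidden (parity, ΔS, ΔL, ΔJ).
(d)–(e): forbidden (parity, ΔS, ΔJ).
(d)–(f): forbidden (ΔS, ΔJ).
(e)–(f): allowed.
Allowed pairs: 1 of 15.

1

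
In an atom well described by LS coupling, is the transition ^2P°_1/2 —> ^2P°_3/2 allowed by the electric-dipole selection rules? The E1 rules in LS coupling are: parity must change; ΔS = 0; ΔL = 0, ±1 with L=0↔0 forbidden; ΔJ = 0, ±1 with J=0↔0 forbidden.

forbidden

Initial level: S=1/2, L=1, J=1/2, parity odd. Final level: S=1/2, L=1, J=3/2, parity odd.
Parity must change: odd → odd — violated.
ΔS = 0: S: 1/2 → 1/2 — satisfied.
ΔL = 0, ±1 (not L=0↔0): L: 1 → 1, ΔL = +0 — satisfied.
ΔJ = 0, ±1 (not J=0↔0): J: 1/2 → 3/2, ΔJ = +1 — satisfied.
Rule(s) violated: parity.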